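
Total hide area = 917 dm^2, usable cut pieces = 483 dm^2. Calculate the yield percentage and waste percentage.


Yield = 483 / 917 x 100 = 52.7%
Waste = 917 - 483 = 434 dm^2
Waste% = 100 - 52.7 = 47.3%


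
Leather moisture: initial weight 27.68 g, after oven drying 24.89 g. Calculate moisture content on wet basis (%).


10.1%

Moisture = 27.68 - 24.89 = 2.79 g
MC = 2.79 / 27.68 x 100 = 10.1%


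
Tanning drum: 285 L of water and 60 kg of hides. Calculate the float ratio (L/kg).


4.8

Float ratio = water / hide weight
Ratio = 285 / 60 = 4.8


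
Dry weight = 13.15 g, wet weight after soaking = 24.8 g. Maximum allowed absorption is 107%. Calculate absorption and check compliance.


Absorption = 88.6%
Compliant: Yes

WA = (24.8 - 13.15) / 13.15 x 100 = 88.6%
Maximum allowed: 107%
Compliant: Yes


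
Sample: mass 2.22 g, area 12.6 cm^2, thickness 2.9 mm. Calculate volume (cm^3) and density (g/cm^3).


Volume = 3.654 cm^3
Density = 0.608 g/cm^3


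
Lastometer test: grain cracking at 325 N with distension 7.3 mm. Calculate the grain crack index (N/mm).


Grain crack index = force / distension
Index = 325 / 7.3 = 44.5 N/mm


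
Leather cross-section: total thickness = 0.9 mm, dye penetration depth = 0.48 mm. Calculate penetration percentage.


Penetration% = 0.48 / 0.9 x 100
Penetration = 53.3%


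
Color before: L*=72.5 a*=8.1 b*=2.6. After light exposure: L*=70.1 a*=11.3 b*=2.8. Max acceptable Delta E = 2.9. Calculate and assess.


Delta E = 4.00
Passes: No


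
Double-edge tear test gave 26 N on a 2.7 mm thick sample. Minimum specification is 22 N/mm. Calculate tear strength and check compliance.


Tear strength = 9.6 N/mm
Compliant: No

Tear strength = 26 / 2.7 = 9.6 N/mm
Required minimum = 22 N/mm
Compliant: No


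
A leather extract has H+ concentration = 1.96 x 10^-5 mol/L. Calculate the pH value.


pH = -log10[H+]
pH = -log10(1.96 x 10^-5) = 4.71


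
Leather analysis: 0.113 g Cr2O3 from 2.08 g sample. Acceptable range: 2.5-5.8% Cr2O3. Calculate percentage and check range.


Cr2O3% = 0.113 / 2.08 x 100 = 5.43%
Acceptable range: 2.5 to 5.8%
Within range: Yes


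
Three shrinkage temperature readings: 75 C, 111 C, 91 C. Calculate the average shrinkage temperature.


92.3 C

Average = (75 + 111 + 91) / 3
Average = 277 / 3 = 92.3 C


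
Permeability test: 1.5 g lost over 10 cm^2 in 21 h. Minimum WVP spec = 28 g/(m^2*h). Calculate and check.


WVP = 1.5 / (10 x 21) x 10000 = 71.43 g/(m^2*h)
Minimum: 28 g/(m^2*h)
Meets spec: Yes


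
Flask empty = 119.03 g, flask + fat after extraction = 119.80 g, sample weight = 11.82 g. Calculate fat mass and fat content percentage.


Fat mass = 119.80 - 119.03 = 0.77 g
Fat% = 0.77 / 11.82 x 100 = 6.5%


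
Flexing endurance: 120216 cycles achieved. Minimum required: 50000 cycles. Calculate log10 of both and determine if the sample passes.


Achieved: log10 = 5.08
Required: log10 = 4.70
Passes: Yes

log10(120216) = 5.08
log10(50000) = 4.70
Passes: Yes


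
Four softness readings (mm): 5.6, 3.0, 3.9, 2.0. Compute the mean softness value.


3.63 mm

Sum = 5.6 + 3.0 + 3.9 + 2.0
Mean = 14.5 / 4 = 3.63 mm


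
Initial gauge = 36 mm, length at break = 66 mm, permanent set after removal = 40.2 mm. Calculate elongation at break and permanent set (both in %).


Elongation at break = (66 - 36) / 36 x 100 = 83.3%
Permanent set = (40.2 - 36) / 36 x 100 = 11.7%


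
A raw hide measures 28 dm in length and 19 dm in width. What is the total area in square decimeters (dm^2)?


Area = length x width
Area = 28 x 19 = 532 dm^2


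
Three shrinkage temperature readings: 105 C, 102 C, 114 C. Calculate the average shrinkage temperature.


Average = (105 + 102 + 114) / 3
Average = 321 / 3 = 107.0 C


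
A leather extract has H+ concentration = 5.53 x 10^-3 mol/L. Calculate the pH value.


pH = 2.26

pH = -log10[H+]
pH = -log10(5.53 x 10^-3) = 2.26


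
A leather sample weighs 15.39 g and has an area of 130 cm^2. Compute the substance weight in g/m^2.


Substance weight = mass / area x 10000
SW = 15.39 / 130 x 10000
SW = 1183.8 g/m^2


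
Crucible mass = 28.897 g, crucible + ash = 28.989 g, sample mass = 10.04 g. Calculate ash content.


Ash mass = 28.989 - 28.897 = 0.092 g
Ash% = 0.092 / 10.04 x 100 = 0.92%


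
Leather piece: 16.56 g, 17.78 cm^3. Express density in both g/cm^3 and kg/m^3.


Density = 16.56 / 17.78 = 0.931 g/cm^3
Convert: 0.931 x 1000 = 931 kg/m^3


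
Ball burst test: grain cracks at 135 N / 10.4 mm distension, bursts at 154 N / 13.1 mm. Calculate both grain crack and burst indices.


Crack index = 135 / 10.4 = 13.0 N/mm
Burst index = 154 / 13.1 = 11.8 N/mm


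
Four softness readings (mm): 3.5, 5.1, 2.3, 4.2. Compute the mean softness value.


Sum = 3.5 + 5.1 + 2.3 + 4.2
Mean = 15.1 / 4 = 3.78 mm


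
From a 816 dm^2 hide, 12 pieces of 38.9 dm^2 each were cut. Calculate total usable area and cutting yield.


Total usable = 12 x 38.9 = 466.8 dm^2
Yield = 466.8 / 816 x 100 = 57.2%


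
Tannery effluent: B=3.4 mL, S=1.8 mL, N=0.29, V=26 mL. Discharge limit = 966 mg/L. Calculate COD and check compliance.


COD = (3.4 - 1.8) x 0.29 x 8000 / 26 = 142.8 mg/L
Limit: 966 mg/L
Compliant: Yes


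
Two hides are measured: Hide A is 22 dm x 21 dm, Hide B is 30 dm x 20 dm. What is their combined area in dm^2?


1062 dm^2

Hide A area = 22 x 21 = 462 dm^2
Hide B area = 30 x 20 = 600 dm^2
Total = 462 + 600 = 1062 dm^2


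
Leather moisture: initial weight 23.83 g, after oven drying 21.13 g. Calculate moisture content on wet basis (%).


11.3%


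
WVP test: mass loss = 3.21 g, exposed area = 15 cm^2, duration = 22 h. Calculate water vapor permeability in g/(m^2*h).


97.27 g/(m^2*h)

WVP = mass_loss / (area x time) x 10000
WVP = 3.21 / (15 x 22) x 10000
WVP = 3.21 / 330 x 10000 = 97.27 g/(m^2*h)


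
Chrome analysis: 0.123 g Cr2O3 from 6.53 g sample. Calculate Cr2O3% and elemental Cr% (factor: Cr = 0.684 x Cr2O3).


Cr2O3% = 0.123 / 6.53 x 100 = 1.88%
Cr% = 1.88 x 0.684 = 1.29%


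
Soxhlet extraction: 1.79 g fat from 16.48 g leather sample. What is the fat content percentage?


10.9%


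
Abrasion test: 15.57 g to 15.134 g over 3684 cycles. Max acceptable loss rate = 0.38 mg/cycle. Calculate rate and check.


Loss = 15.57 - 15.134 = 0.436 g
Rate = 0.436 g / 3684 cycles x 1000 = 0.118 mg/cycle
Max = 0.38 mg/cycle
Passes: Yes


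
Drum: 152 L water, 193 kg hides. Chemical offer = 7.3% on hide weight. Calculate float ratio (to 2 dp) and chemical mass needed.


Float ratio = 152 / 193 = 0.79
Chemical = 193 x 7.3 / 100 = 14.089 kg


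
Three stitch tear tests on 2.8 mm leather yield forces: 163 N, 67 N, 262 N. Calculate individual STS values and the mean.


STS1 = 58.2 N/mm
STS2 = 23.9 N/mm
STS3 = 93.6 N/mm
Mean = 58.6 N/mm

STS1 = 163 / 2.8 = 58.2 N/mm
STS2 = 67 / 2.8 = 23.9 N/mm
STS3 = 262 / 2.8 = 93.6 N/mm
Mean = (58.2 + 23.9 + 93.6) / 3 = 58.6 N/mm


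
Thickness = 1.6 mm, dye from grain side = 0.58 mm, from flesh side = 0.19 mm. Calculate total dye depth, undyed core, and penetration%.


Total dyed = 0.77 mm
Undyed core = 0.83 mm
Penetration = 48.1%


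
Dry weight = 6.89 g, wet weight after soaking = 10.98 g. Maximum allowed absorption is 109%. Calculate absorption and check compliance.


WA = (10.98 - 6.89) / 6.89 x 100 = 59.4%
Maximum allowed: 109%
Compliant: Yes


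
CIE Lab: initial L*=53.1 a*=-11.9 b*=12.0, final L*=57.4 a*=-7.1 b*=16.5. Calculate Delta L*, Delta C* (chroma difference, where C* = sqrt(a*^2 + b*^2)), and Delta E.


Delta L* = 4.3
Delta C* = 1.06
Delta E = 7.86


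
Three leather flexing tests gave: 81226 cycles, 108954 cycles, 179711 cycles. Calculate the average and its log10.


Average = 123297 cycles
log10 = 5.09


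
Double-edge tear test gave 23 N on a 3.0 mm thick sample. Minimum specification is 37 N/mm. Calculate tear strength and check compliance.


Tear strength = 23 / 3.0 = 7.7 N/mm
Required minimum = 37 N/mm
Compliant: No


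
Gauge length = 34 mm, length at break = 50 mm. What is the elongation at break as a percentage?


Extension = 50 - 34 = 16 mm
Elongation = 16 / 34 x 100 = 47.1%


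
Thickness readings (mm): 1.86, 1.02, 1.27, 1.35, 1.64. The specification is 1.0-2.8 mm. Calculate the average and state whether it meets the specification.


Sum = 7.14
Average = 7.14 / 5 = 1.43 mm
Specification range: 1.0 to 2.8 mm
Within spec: Yes


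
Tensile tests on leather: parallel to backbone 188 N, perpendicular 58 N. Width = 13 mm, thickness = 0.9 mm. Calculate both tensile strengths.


Parallel = 16.07 N/mm^2
Perpendicular = 4.96 N/mm^2

Area = 13 x 0.9 = 11.7 mm^2
TS (parallel) = 188 / 11.7 = 16.07 N/mm^2
TS (perpendicular) = 58 / 11.7 = 4.96 N/mm^2


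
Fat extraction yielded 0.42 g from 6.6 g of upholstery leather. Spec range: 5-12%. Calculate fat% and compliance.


Fat content = 6.4%
Compliant: Yes

Fat% = 0.42 / 6.6 x 100 = 6.4%
Spec range: 5-12%
Compliant: Yes


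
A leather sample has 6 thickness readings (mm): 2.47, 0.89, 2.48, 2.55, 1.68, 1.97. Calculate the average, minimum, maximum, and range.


Average = 2.01 mm
Min = 0.89 mm
Max = 2.55 mm
Range = 1.66 mm


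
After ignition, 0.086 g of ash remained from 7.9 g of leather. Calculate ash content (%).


1.09%

Ash% = 0.086 / 7.9 x 100
Ash% = 1.09%


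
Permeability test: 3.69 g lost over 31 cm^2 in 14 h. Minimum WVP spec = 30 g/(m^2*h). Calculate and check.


WVP = 3.69 / (31 x 14) x 10000 = 85.02 g/(m^2*h)
Minimum: 30 g/(m^2*h)
Meets spec: Yes


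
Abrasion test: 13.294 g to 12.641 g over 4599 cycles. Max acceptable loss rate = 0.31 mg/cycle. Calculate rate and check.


Rate = 0.142 mg/cycle
Passes: Yes


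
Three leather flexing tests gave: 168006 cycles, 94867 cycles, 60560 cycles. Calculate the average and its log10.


Average = (168006 + 94867 + 60560) / 3 = 107811 cycles
log10(107811) = 5.03


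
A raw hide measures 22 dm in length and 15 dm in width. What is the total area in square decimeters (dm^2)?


Area = length x width
Area = 22 x 15 = 330 dm^2


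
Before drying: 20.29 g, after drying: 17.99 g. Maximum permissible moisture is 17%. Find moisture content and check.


Moisture content = 11.3%
Acceptable: Yes


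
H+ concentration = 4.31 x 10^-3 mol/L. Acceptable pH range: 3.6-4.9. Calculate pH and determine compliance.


pH = -log10(4.31 x 10^-3) = 2.37
Range: 3.6 to 4.9
Compliant: No


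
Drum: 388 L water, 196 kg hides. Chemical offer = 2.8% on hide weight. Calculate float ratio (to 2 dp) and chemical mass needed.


Float ratio = 1.98
Chemical needed = 5.488 kg


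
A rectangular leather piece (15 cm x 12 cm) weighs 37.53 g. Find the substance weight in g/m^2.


2085.0 g/m^2

Area = 15 x 12 = 180 cm^2
SW = 37.53 / 180 x 10000 = 2085.0 g/m^2


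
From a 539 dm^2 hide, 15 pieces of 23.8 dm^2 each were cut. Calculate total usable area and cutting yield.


Usable area = 357.0 dm^2
Yield = 66.2%

Total usable = 15 x 23.8 = 357.0 dm^2
Yield = 357.0 / 539 x 100 = 66.2%


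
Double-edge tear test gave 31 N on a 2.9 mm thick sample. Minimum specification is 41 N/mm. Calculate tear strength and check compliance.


Tear strength = 10.7 N/mm
Compliant: No

Tear strength = 31 / 2.9 = 10.7 N/mm
Required minimum = 41 N/mm
Compliant: No


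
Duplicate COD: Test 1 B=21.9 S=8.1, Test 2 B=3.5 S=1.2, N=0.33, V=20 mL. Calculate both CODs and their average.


COD1 = (21.9 - 8.1) x 0.33 x 8000 / 20 = 1821.6 mg/L
COD2 = (3.5 - 1.2) x 0.33 x 8000 / 20 = 303.6 mg/L
Average = (1821.6 + 303.6) / 2 = 1062.6 mg/L


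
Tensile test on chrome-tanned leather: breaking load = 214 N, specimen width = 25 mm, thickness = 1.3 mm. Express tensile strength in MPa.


Cross-section = 25 x 1.3 = 32.5 mm^2
TS = 214 / 32.5 = 6.58 MPa
(1 N/mm^2 = 1 MPa)


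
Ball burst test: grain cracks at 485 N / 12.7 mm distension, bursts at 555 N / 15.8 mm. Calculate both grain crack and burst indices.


Crack index = 38.2 N/mm
Burst index = 35.1 N/mm

Crack index = 485 / 12.7 = 38.2 N/mm
Burst index = 555 / 15.8 = 35.1 N/mm


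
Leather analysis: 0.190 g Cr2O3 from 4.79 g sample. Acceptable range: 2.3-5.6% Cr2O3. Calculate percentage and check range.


Cr2O3 = 3.97%
Within range: Yes

Cr2O3% = 0.190 / 4.79 x 100 = 3.97%
Acceptable range: 2.3 to 5.6%
Within range: Yes


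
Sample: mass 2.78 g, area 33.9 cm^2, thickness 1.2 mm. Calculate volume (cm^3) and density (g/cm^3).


Thickness in cm = 1.2 / 10 = 0.12 cm
Volume = 33.9 x 0.12 = 4.068 cm^3
Density = 2.78 / 4.068 = 0.683 g/cm^3


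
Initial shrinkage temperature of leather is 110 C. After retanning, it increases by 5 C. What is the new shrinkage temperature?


115 C

New Ts = 110 + 5 = 115 C


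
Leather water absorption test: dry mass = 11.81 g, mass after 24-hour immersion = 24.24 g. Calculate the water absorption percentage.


Water absorbed = 24.24 - 11.81 = 12.43 g
WA% = 12.43 / 11.81 x 100 = 105.2%


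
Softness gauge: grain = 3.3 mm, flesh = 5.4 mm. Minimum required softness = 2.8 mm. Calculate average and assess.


Average = (3.3 + 5.4) / 2 = 4.35 mm
Minimum = 2.8 mm
Meets requirement: Yes


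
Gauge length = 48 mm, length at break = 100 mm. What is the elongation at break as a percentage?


108.3%

Extension = 100 - 48 = 52 mm
Elongation = 52 / 48 x 100 = 108.3%


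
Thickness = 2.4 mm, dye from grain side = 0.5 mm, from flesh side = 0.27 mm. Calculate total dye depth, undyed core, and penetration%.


Total dyed = 0.5 + 0.27 = 0.77 mm
Undyed core = 2.4 - 0.77 = 1.63 mm
Penetration = 0.77 / 2.4 x 100 = 32.1%


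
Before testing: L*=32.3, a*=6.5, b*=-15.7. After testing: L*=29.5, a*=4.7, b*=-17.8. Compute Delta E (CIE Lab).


Delta E = 3.94


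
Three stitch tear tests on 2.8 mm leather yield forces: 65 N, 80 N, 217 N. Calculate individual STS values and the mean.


STS1 = 65 / 2.8 = 23.2 N/mm
STS2 = 80 / 2.8 = 28.6 N/mm
STS3 = 217 / 2.8 = 77.5 N/mm
Mean = (23.2 + 28.6 + 77.5) / 3 = 43.1 N/mm


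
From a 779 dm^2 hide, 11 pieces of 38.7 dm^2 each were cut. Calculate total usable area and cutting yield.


Usable area = 425.7 dm^2
Yield = 54.6%


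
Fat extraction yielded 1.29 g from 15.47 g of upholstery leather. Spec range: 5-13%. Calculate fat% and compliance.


Fat content = 8.3%
Compliant: Yes

Fat% = 1.29 / 15.47 x 100 = 8.3%
Spec range: 5-13%
Compliant: Yes


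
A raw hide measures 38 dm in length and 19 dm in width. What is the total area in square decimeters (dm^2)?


722 dm^2

Area = length x width
Area = 38 x 19 = 722 dm^2


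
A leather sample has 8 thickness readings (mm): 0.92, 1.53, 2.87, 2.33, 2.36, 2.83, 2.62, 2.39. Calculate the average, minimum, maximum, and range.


Sum = 17.85
Average = 17.85 / 8 = 2.23 mm
Minimum = 0.92 mm
Maximum = 2.87 mm
Range = 2.87 - 0.92 = 1.95 mm


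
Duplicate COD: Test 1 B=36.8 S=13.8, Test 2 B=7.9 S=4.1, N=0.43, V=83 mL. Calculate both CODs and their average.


COD1 = (36.8 - 13.8) x 0.43 x 8000 / 83 = 953.3 mg/L
COD2 = (7.9 - 4.1) x 0.43 x 8000 / 83 = 157.5 mg/L
Average = (953.3 + 157.5) / 2 = 555.4 mg/L


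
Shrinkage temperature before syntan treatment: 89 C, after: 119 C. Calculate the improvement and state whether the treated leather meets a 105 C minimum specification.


Improvement = 30 C
Meets 105 C spec: Yes


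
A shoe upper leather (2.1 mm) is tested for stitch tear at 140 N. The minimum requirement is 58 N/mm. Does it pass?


STS = 140 / 2.1 = 66.7 N/mm
Minimum required: 58 N/mm
Passes: Yes


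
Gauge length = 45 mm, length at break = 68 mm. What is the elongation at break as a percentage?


51.1%


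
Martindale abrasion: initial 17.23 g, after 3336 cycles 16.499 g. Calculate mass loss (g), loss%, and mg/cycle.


Loss = 17.23 - 16.499 = 0.731 g
Loss% = 0.731 / 17.23 x 100 = 4.24%
Rate = 0.731 / 3336 x 1000 = 0.219 mg/cycle


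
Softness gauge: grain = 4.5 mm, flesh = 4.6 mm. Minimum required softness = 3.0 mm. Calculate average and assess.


Average softness = 4.55 mm
Meets requirement: Yes


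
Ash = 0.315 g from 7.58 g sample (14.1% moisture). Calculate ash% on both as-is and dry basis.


As-is ash = 4.16%
Dry-basis ash = 4.84%

As-is ash% = 0.315 / 7.58 x 100 = 4.16%
Dry mass = 7.58 x (100 - 14.1) / 100 = 6.51122 g
Dry-basis ash% = 0.315 / 6.51122 x 100 = 4.84%


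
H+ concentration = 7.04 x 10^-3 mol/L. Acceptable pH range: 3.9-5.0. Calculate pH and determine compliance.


pH = 2.15
Compliant: No

pH = -log10(7.04 x 10^-3) = 2.15
Range: 3.9 to 5.0
Compliant: No


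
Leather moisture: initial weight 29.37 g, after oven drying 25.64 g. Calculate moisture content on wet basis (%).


Moisture = 29.37 - 25.64 = 3.73 g
MC = 3.73 / 29.37 x 100 = 12.7%


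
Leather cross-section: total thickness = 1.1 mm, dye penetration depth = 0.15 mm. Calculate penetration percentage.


13.6%


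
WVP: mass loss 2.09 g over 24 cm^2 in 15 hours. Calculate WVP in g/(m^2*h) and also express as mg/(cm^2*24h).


WVP = 58.06 g/(m^2*h)
Daily rate = 139.33 mg/(cm^2*24h)

WVP = 2.09 / (24 x 15) x 10000 = 58.06 g/(m^2*h)
Mass loss in mg = 2.09 x 1000 = 2090 mg
Per cm^2 per 24h in mg: 2090 x 24 / (24 x 15) = 50160 / 360 = 139.33 mg/(cm^2*24h)


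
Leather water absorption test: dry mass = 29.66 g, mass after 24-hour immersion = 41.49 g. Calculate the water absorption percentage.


39.9%

Water absorbed = 41.49 - 29.66 = 11.83 g
WA% = 11.83 / 29.66 x 100 = 39.9%


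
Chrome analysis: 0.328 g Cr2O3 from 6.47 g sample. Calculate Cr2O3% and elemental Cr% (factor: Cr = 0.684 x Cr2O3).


Cr2O3 = 5.07%
Cr = 3.47%

Cr2O3% = 0.328 / 6.47 x 100 = 5.07%
Cr% = 5.07 x 0.684 = 3.47%


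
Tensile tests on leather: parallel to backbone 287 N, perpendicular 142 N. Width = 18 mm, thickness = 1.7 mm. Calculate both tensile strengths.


Parallel = 9.38 N/mm^2
Perpendicular = 4.64 N/mm^2

Area = 18 x 1.7 = 30.6 mm^2
TS (parallel) = 287 / 30.6 = 9.38 N/mm^2
TS (perpendicular) = 142 / 30.6 = 4.64 N/mm^2


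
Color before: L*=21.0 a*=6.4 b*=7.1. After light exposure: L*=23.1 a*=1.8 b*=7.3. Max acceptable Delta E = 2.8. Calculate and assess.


dL = 2.1, da = -4.6, db = 0.2
dE = sqrt((2.1)^2 + (-4.6)^2 + (0.2)^2) = 5.06
Max = 2.8
Passes: No


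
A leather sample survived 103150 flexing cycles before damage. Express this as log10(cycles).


log10(103150) = 5.01


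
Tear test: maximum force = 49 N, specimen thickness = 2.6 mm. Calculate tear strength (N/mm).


Tear strength = force / thickness
Tear = 49 / 2.6 = 18.8 N/mm


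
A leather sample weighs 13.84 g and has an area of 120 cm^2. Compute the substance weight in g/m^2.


Substance weight = mass / area x 10000
SW = 13.84 / 120 x 10000
SW = 1153.3 g/m^2


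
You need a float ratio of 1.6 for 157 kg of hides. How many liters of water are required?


Water = hide weight x target ratio
Water = 157 x 1.6 = 251.2 L


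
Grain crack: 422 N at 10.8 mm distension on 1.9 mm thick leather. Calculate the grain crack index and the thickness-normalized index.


Crack index = 39.1 N/mm
Normalized index = 20.6 N/mm per mm

Crack index = 422 / 10.8 = 39.1 N/mm
Normalized = 39.1 / 1.9 = 20.6 N/mm per mm


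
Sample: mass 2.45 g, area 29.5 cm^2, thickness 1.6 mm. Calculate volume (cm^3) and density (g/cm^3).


Volume = 4.720 cm^3
Density = 0.519 g/cm^3

Thickness in cm = 1.6 / 10 = 0.16 cm
Volume = 29.5 x 0.16 = 4.720 cm^3
Density = 2.45 / 4.720 = 0.519 g/cm^3


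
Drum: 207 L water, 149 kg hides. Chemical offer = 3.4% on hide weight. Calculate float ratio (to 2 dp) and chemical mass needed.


Float ratio = 1.39
Chemical needed = 5.066 kg

Float ratio = 207 / 149 = 1.39
Chemical = 149 x 3.4 / 100 = 5.066 kg


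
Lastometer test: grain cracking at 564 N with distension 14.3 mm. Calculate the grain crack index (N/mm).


39.4 N/mm

Grain crack index = force / distension
Index = 564 / 14.3 = 39.4 N/mm


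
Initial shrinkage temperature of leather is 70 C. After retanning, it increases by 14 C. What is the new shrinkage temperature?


New Ts = 70 + 14 = 84 C


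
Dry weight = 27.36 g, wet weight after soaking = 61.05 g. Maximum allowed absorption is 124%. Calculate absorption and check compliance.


Absorption = 123.1%
Compliant: Yes


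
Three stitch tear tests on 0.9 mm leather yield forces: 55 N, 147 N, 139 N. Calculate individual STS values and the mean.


STS1 = 55 / 0.9 = 61.1 N/mm
STS2 = 147 / 0.9 = 163.3 N/mm
STS3 = 139 / 0.9 = 154.4 N/mm
Mean = (61.1 + 163.3 + 154.4) / 3 = 126.3 N/mm


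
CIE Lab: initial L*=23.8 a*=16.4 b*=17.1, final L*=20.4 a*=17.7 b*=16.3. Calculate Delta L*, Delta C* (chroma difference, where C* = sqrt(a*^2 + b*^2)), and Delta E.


Delta L* = 20.4 - 23.8 = -3.4
C1* = sqrt((16.4)^2 + (17.1)^2) = 23.693
C2* = sqrt((17.7)^2 + (16.3)^2) = 24.062
Delta C* = 24.062 - 23.693 = 0.37
Delta E = sqrt((-3.4)^2 + (1.3)^2 + (-0.8)^2) = 3.73


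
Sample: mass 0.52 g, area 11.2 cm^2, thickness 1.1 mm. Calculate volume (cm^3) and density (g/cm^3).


Volume = 1.232 cm^3
Density = 0.422 g/cm^3


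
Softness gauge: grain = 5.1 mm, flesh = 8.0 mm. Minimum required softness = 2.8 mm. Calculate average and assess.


Average = (5.1 + 8.0) / 2 = 6.55 mm
Minimum = 2.8 mm
Meets requirement: Yes


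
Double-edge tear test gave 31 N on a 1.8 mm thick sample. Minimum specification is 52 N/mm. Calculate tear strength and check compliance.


Tear strength = 31 / 1.8 = 17.2 N/mm
Required minimum = 52 N/mm
Compliant: No


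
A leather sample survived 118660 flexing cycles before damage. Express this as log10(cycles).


5.07


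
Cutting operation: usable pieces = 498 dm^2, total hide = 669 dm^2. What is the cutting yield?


74.4%

Yield = usable / total x 100
Yield = 498 / 669 x 100 = 74.4%


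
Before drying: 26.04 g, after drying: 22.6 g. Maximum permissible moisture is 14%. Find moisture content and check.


Moisture content = 13.2%
Acceptable: Yes

MC = (26.04 - 22.6) / 26.04 x 100 = 13.2%
Maximum: 14%
Acceptable: Yes


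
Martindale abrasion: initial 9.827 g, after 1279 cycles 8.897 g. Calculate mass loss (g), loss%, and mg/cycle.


Loss = 9.827 - 8.897 = 0.930 g
Loss% = 0.930 / 9.827 x 100 = 9.46%
Rate = 0.930 / 1279 x 1000 = 0.727 mg/cycle


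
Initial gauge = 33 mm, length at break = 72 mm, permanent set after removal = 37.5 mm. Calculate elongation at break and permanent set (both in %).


Elongation at break = (72 - 33) / 33 x 100 = 118.2%
Permanent set = (37.5 - 33) / 33 x 100 = 13.6%


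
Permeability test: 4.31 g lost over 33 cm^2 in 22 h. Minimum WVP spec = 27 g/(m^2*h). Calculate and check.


WVP = 59.37 g/(m^2*h)
Meets specification: Yes

WVP = 4.31 / (33 x 22) x 10000 = 59.37 g/(m^2*h)
Minimum: 27 g/(m^2*h)
Meets spec: Yes


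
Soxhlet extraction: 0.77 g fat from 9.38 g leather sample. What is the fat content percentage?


8.2%

Fat content = 0.77 / 9.38 x 100
Fat = 8.2%


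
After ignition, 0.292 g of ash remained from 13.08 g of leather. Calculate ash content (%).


2.23%

Ash% = 0.292 / 13.08 x 100
Ash% = 2.23%


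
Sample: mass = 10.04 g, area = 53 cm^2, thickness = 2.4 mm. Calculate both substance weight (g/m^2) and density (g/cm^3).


Substance weight = 1894.3 g/m^2
Density = 0.789 g/cm^3

SW = 10.04 / 53 x 10000 = 1894.3 g/m^2
Volume = 53 x 2.4 / 10 = 12.72 cm^3
Density = 10.04 / 12.72 = 0.789 g/cm^3


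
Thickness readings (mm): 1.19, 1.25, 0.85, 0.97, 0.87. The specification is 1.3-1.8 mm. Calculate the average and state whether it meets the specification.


Average = 1.03 mm
Within specification: No

Sum = 5.13
Average = 5.13 / 5 = 1.03 mm
Specification range: 1.3 to 1.8 mm
Within spec: No


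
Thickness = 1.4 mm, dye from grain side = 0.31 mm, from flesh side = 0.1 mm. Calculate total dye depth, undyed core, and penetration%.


Total dyed = 0.31 + 0.1 = 0.41 mm
Undyed core = 1.4 - 0.41 = 0.99 mm
Penetration = 0.41 / 1.4 x 100 = 29.3%


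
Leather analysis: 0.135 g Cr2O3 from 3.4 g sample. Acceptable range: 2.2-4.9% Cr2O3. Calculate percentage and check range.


Cr2O3% = 0.135 / 3.4 x 100 = 3.97%
Acceptable range: 2.2 to 4.9%
Within range: Yes


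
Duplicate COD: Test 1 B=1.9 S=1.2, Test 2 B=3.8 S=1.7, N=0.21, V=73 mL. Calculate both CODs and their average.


COD1 = 16.1 mg/L
COD2 = 48.3 mg/L
Average = 32.2 mg/L

COD1 = (1.9 - 1.2) x 0.21 x 8000 / 73 = 16.1 mg/L
COD2 = (3.8 - 1.7) x 0.21 x 8000 / 73 = 48.3 mg/L
Average = (16.1 + 48.3) / 2 = 32.2 mg/L


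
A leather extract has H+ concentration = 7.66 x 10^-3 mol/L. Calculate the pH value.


pH = -log10[H+]
pH = -log10(7.66 x 10^-3) = 2.12


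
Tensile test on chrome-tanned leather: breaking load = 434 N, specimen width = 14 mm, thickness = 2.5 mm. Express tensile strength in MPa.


12.40 MPa

Cross-section = 14 x 2.5 = 35.0 mm^2
TS = 434 / 35.0 = 12.40 MPa
(1 N/mm^2 = 1 MPa)


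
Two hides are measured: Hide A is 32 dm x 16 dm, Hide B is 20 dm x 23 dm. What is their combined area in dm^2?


Hide A area = 32 x 16 = 512 dm^2
Hide B area = 20 x 23 = 460 dm^2
Total = 512 + 460 = 972 dm^2


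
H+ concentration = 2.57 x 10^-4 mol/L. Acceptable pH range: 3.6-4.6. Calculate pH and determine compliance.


pH = 3.59
Compliant: No

pH = -log10(2.57 x 10^-4) = 3.59
Range: 3.6 to 4.6
Compliant: No


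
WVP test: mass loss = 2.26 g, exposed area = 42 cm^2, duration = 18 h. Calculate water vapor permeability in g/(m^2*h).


WVP = mass_loss / (area x time) x 10000
WVP = 2.26 / (42 x 18) x 10000
WVP = 2.26 / 756 x 10000 = 29.89 g/(m^2*h)


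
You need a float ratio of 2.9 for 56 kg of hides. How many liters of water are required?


Water = hide weight x target ratio
Water = 56 x 2.9 = 162.4 L


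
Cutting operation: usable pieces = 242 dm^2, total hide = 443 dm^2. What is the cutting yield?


54.6%

Yield = usable / total x 100
Yield = 242 / 443 x 100 = 54.6%


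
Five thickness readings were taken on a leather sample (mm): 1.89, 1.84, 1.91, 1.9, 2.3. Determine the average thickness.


Sum = 1.89 + 1.84 + 1.91 + 1.9 + 2.3 = 9.84
Average = 9.84 / 5 = 1.97 mm


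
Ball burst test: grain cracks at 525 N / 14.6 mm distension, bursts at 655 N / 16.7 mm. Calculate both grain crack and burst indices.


Crack index = 36.0 N/mm
Burst index = 39.2 N/mm

Crack index = 525 / 14.6 = 36.0 N/mm
Burst index = 655 / 16.7 = 39.2 N/mm


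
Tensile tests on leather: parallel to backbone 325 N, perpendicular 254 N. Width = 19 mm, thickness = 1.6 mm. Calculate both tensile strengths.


Area = 19 x 1.6 = 30.4 mm^2
TS (parallel) = 325 / 30.4 = 10.69 N/mm^2
TS (perpendicular) = 254 / 30.4 = 8.36 N/mm^2


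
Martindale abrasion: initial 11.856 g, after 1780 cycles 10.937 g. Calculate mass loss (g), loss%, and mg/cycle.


Loss = 11.856 - 10.937 = 0.919 g
Loss% = 0.919 / 11.856 x 100 = 7.75%
Rate = 0.919 / 1780 x 1000 = 0.516 mg/cycle


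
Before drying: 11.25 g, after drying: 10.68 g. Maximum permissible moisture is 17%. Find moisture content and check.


Moisture content = 5.1%
Acceptable: Yes


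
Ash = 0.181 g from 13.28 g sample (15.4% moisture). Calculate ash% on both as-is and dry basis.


As-is ash = 1.36%
Dry-basis ash = 1.61%


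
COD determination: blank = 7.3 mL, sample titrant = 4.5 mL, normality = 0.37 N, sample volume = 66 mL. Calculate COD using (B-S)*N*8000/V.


COD = (7.3 - 4.5) x 0.37 x 8000 / 66
COD = 2.8 x 0.37 x 8000 / 66
COD = 125.6 mg/L


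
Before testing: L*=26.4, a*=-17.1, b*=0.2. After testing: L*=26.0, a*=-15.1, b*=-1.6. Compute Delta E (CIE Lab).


dL = 26.0 - 26.4 = -0.4
da = -15.1 - (-17.1) = 2.0
db = -1.6 - 0.2 = -1.8
dE = sqrt((-0.4)^2 + (2.0)^2 + (-1.8)^2) = 2.72


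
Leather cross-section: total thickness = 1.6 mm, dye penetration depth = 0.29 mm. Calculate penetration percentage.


18.1%

Penetration% = 0.29 / 1.6 x 100
Penetration = 18.1%


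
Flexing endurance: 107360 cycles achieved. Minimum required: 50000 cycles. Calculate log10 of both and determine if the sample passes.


log10(107360) = 5.03
log10(50000) = 4.70
Passes: Yes


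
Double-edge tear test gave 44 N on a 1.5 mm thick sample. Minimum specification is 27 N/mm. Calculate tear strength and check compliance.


Tear strength = 44 / 1.5 = 29.3 N/mm
Required minimum = 27 N/mm
Compliant: Yes


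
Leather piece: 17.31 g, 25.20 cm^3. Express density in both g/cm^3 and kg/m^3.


Density = 17.31 / 25.20 = 0.687 g/cm^3
Convert: 0.687 x 1000 = 687 kg/m^3


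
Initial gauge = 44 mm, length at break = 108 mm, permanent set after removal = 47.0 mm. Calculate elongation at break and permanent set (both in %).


Elongation at break = (108 - 44) / 44 x 100 = 145.5%
Permanent set = (47.0 - 44) / 44 x 100 = 6.8%


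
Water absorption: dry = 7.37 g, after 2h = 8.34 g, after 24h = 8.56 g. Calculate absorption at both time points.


WA (2h) = (8.34 - 7.37) / 7.37 x 100 = 13.2%
WA (24h) = (8.56 - 7.37) / 7.37 x 100 = 16.1%


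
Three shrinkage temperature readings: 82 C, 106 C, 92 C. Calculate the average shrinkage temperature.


Average = (82 + 106 + 92) / 3
Average = 280 / 3 = 93.3 C


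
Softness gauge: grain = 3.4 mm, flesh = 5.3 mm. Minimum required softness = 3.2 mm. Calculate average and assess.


Average softness = 4.35 mm
Meets requirement: Yes

Average = (3.4 + 5.3) / 2 = 4.35 mm
Minimum = 3.2 mm
Meets requirement: Yes


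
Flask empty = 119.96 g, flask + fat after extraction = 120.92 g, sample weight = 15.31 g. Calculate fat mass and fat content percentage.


Fat mass = 0.96 g
Fat content = 6.3%


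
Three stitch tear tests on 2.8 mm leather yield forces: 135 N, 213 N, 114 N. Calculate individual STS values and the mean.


STS1 = 48.2 N/mm
STS2 = 76.1 N/mm
STS3 = 40.7 N/mm
Mean = 55.0 N/mm


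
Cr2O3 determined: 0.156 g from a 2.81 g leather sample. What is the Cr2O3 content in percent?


5.55%

Cr2O3% = 0.156 / 2.81 x 100
Cr2O3% = 5.55%


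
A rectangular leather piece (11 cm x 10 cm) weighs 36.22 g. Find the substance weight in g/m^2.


Area = 11 x 10 = 110 cm^2
SW = 36.22 / 110 x 10000 = 3292.7 g/m^2


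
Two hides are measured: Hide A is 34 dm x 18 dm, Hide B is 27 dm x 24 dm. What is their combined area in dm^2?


1260 dm^2


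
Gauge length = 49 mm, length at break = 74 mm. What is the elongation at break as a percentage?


Extension = 74 - 49 = 25 mm
Elongation = 25 / 49 x 100 = 51.0%


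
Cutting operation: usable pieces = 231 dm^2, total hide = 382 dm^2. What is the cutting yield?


60.5%

Yield = usable / total x 100
Yield = 231 / 382 x 100 = 60.5%


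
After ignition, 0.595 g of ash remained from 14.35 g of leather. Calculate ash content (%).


4.15%

Ash% = 0.595 / 14.35 x 100
Ash% = 4.15%


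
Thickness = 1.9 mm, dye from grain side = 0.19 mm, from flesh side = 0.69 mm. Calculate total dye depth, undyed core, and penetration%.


Total dyed = 0.88 mm
Undyed core = 1.02 mm
Penetration = 46.3%


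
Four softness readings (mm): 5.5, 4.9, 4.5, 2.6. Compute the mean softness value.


Sum = 5.5 + 4.9 + 4.5 + 2.6
Mean = 17.5 / 4 = 4.38 mm


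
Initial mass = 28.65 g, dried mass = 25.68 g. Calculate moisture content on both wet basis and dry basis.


Wet basis = 10.4%
Dry basis = 11.6%


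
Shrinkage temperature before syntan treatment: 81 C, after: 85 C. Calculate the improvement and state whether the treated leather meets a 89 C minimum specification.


Improvement = 85 - 81 = 4 C
Spec check: 85 C >= 89 C? No


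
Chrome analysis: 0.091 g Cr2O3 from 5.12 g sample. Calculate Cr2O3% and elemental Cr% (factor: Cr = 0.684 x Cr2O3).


Cr2O3 = 1.78%
Cr = 1.22%

Cr2O3% = 0.091 / 5.12 x 100 = 1.78%
Cr% = 1.78 x 0.684 = 1.22%


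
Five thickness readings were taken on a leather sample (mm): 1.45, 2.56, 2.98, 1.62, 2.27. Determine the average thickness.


2.18 mm

Sum = 1.45 + 2.56 + 2.98 + 1.62 + 2.27 = 10.88
Average = 10.88 / 5 = 2.18 mm


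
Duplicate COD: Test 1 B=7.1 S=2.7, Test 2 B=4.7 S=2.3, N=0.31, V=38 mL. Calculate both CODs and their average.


COD1 = 287.2 mg/L
COD2 = 156.6 mg/L
Average = 221.9 mg/L

COD1 = (7.1 - 2.7) x 0.31 x 8000 / 38 = 287.2 mg/L
COD2 = (4.7 - 2.3) x 0.31 x 8000 / 38 = 156.6 mg/L
Average = (287.2 + 156.6) / 2 = 221.9 mg/L


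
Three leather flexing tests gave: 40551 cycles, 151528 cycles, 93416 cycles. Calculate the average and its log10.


Average = 95165 cycles
log10 = 4.98

Average = (40551 + 151528 + 93416) / 3 = 95165 cycles
log10(95165) = 4.98


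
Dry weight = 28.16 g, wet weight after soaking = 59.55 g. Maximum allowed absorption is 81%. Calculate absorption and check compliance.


WA = (59.55 - 28.16) / 28.16 x 100 = 111.5%
Maximum allowed: 81%
Compliant: No


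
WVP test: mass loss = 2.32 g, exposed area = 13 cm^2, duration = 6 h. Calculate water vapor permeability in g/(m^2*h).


WVP = mass_loss / (area x time) x 10000
WVP = 2.32 / (13 x 6) x 10000
WVP = 2.32 / 78 x 10000 = 297.44 g/(m^2*h)


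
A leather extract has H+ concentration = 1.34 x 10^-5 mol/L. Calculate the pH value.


pH = -log10[H+]
pH = -log10(1.34 x 10^-5) = 4.87


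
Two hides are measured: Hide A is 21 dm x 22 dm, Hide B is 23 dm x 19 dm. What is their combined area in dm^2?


899 dm^2


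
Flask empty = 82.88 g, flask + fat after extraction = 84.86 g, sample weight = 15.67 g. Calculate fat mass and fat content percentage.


Fat mass = 1.98 g
Fat content = 12.6%


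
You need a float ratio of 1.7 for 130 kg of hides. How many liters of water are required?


Water = hide weight x target ratio
Water = 130 x 1.7 = 221.0 L


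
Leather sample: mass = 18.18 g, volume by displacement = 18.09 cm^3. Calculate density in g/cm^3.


Density = mass / volume
Density = 18.18 / 18.09 = 1.005 g/cm^3


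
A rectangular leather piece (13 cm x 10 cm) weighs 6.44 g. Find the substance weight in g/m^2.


495.4 g/m^2


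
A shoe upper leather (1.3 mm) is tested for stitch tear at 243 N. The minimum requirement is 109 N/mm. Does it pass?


STS = 186.9 N/mm
Passes: Yes


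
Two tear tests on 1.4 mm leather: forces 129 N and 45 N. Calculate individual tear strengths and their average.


Tear 1 = 129 / 1.4 = 92.1 N/mm
Tear 2 = 45 / 1.4 = 32.1 N/mm
Average = (92.1 + 32.1) / 2 = 62.1 N/mm


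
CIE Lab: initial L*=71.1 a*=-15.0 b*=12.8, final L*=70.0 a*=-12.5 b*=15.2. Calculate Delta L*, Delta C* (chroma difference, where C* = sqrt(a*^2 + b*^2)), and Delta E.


Delta L* = -1.1
Delta C* = -0.04
Delta E = 3.64

Delta L* = 70.0 - 71.1 = -1.1
C1* = sqrt((-15.0)^2 + (12.8)^2) = 19.719
C2* = sqrt((-12.5)^2 + (15.2)^2) = 19.680
Delta C* = 19.680 - 19.719 = -0.04
Delta E = sqrt((-1.1)^2 + (2.5)^2 + (2.4)^2) = 3.64


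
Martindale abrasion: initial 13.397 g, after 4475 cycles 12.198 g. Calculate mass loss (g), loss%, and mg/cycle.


Loss = 13.397 - 12.198 = 1.199 g
Loss% = 1.199 / 13.397 x 100 = 8.95%
Rate = 1.199 / 4475 x 1000 = 0.268 mg/cycle


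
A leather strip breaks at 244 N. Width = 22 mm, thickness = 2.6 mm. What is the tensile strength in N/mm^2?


Cross-sectional area = 22 x 2.6 = 57.2 mm^2
Tensile strength = 244 / 57.2 = 4.27 N/mm^2


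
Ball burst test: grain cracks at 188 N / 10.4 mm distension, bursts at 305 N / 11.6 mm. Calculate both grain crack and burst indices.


Crack index = 18.1 N/mm
Burst index = 26.3 N/mm

Crack index = 188 / 10.4 = 18.1 N/mm
Burst index = 305 / 11.6 = 26.3 N/mm


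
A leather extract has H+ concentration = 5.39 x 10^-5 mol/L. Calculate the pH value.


pH = 4.27

pH = -log10[H+]
pH = -log10(5.39 x 10^-5) = 4.27


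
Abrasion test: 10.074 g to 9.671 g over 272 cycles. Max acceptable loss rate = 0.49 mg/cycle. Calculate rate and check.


Loss = 10.074 - 9.671 = 0.403 g
Rate = 0.403 g / 272 cycles x 1000 = 1.482 mg/cycle
Max = 0.49 mg/cycle
Passes: No


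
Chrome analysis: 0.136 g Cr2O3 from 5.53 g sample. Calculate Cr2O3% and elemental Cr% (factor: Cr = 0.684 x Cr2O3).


Cr2O3 = 2.46%
Cr = 1.68%


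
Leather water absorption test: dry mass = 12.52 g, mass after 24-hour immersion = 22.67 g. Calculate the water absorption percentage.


Water absorbed = 22.67 - 12.52 = 10.15 g
WA% = 10.15 / 12.52 x 100 = 81.1%


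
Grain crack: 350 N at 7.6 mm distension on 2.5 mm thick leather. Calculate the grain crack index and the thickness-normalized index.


Crack index = 46.1 N/mm
Normalized index = 18.4 N/mm per mm

Crack index = 350 / 7.6 = 46.1 N/mm
Normalized = 46.1 / 2.5 = 18.4 N/mm per mm


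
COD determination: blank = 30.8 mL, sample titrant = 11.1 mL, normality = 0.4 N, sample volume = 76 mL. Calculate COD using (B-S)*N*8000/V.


829.5 mg/L

COD = (30.8 - 11.1) x 0.4 x 8000 / 76
COD = 19.7 x 0.4 x 8000 / 76
COD = 829.5 mg/L


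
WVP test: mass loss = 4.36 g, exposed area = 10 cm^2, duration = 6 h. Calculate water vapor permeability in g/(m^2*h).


726.67 g/(m^2*h)


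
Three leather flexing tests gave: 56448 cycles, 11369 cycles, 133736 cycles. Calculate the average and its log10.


Average = 67184 cycles
log10 = 4.83

Average = (56448 + 11369 + 133736) / 3 = 67184 cycles
log10(67184) = 4.83


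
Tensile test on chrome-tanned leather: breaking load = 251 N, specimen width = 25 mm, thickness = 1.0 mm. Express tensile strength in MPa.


Cross-section = 25 x 1.0 = 25.0 mm^2
TS = 251 / 25.0 = 10.04 MPa
(1 N/mm^2 = 1 MPa)


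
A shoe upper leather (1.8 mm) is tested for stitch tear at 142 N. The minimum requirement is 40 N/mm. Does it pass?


STS = 78.9 N/mm
Passes: Yes


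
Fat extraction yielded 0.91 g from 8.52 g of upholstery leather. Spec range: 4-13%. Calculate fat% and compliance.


Fat% = 0.91 / 8.52 x 100 = 10.7%
Spec range: 4-13%
Compliant: Yes


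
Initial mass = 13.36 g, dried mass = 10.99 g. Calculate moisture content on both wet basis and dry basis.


Wet basis = 17.7%
Dry basis = 21.6%


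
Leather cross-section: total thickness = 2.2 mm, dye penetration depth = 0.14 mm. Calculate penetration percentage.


Penetration% = 0.14 / 2.2 x 100
Penetration = 6.4%


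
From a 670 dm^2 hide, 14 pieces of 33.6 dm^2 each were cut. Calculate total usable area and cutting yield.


Total usable = 14 x 33.6 = 470.4 dm^2
Yield = 470.4 / 670 x 100 = 70.2%


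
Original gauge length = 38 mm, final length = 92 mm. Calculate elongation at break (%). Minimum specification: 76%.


Elongation = 142.1%
Meets spec: Yes


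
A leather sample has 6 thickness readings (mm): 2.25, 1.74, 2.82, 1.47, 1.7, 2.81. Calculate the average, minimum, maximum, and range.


Average = 2.13 mm
Min = 1.47 mm
Max = 2.82 mm
Range = 1.35 mm

Sum = 12.79
Average = 12.79 / 6 = 2.13 mm
Minimum = 1.47 mm
Maximum = 2.82 mm
Range = 2.82 - 1.47 = 1.35 mm


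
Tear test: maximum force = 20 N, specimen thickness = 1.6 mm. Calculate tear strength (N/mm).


Tear strength = force / thickness
Tear = 20 / 1.6 = 12.5 N/mm


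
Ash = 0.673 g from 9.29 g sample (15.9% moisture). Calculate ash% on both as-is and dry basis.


As-is ash% = 0.673 / 9.29 x 100 = 7.24%
Dry mass = 9.29 x (100 - 15.9) / 100 = 7.81289 g
Dry-basis ash% = 0.673 / 7.81289 x 100 = 8.61%


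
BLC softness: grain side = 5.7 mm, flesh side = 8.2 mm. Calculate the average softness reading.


6.95 mm


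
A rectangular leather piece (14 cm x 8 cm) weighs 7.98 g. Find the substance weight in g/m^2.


Area = 14 x 8 = 112 cm^2
SW = 7.98 / 112 x 10000 = 712.5 g/m^2


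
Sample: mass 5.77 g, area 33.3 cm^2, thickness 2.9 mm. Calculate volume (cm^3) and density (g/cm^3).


Volume = 9.657 cm^3
Density = 0.597 g/cm^3
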